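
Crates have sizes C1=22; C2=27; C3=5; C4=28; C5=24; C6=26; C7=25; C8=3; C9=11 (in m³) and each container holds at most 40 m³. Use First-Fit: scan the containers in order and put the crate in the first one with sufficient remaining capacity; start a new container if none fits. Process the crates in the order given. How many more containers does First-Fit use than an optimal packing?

0

First-Fit: [22,5,3] [27,11] [28] [24] [26] [25] → 6 containers.
6 crates exceed 20 m³ (half the capacity), and no two of those can share a container, so at least 6 containers are needed.
So 6 is already optimal.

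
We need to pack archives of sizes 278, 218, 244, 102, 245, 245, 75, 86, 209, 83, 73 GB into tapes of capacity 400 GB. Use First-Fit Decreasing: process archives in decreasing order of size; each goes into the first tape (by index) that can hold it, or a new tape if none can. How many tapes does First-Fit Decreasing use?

Sorted descending: 278, 245, 245, 244, 218, 209, 102, 86, 83, 75, 73.
tape 1: place 278 GB, 122 GB left
tape 2: place 245 GB, 155 GB left
tape 3: place 245 GB, 155 GB left
tape 4: place 244 GB, 156 GB left
tape 5: place 218 GB, 182 GB left
tape 6: place 209 GB, 191 GB left
tape 1: place 102 GB, 20 GB left
tape 2: place 86 GB, 69 GB left
tape 3: place 83 GB, 72 GB left
tape 4: place 75 GB, 81 GB left
tape 4: place 73 GB, 8 GB left
Final tapes: [278,102] [245,86] [245,83] [244,75,73] [218] [209].

6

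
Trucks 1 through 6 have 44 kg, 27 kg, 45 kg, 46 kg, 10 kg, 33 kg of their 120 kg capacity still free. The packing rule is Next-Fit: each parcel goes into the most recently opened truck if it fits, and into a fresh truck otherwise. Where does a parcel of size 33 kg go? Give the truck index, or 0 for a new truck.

6

Next-Fit only looks at truck 6, which has 33 kg free.
33 kg fits there.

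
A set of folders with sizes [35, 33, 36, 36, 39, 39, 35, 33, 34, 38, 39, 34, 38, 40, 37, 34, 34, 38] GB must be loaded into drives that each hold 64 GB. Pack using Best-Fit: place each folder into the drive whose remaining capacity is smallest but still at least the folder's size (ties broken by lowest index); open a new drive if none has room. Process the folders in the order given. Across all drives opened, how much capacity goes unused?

500

35 GB → drive 1 (remaining 29 GB)
33 GB → drive 2 (remaining 31 GB)
36 GB → drive 3 (remaining 28 GB)
36 GB → drive 4 (remaining 28 GB)
39 GB → drive 5 (remaining 25 GB)
39 GB → drive 6 (remaining 25 GB)
35 GB → drive 7 (remaining 29 GB)
33 GB → drive 8 (remaining 31 GB)
34 GB → drive 9 (remaining 30 GB)
38 GB → drive 10 (remaining 26 GB)
39 GB → drive 11 (remaining 25 GB)
34 GB → drive 12 (remaining 30 GB)
38 GB → drive 13 (remaining 26 GB)
40 GB → drive 14 (remaining 24 GB)
37 GB → drive 15 (remaining 27 GB)
34 GB → drive 16 (remaining 30 GB)
34 GB → drive 17 (remaining 30 GB)
38 GB → drive 18 (remaining 26 GB)
18 drives × 64 GB = 1152 GB; used 652 GB; unused 500 GB.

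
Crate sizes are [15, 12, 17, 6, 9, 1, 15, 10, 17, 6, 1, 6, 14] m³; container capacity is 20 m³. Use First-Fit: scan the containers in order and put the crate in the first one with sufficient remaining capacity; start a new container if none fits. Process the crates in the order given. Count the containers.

8

container 1: place 15 m³, 5 m³ left
container 2: place 12 m³, 8 m³ left
container 3: place 17 m³, 3 m³ left
container 2: place 6 m³, 2 m³ left
container 4: place 9 m³, 11 m³ left
container 1: place 1 m³, 4 m³ left
container 5: place 15 m³, 5 m³ left
container 4: place 10 m³, 1 m³ left
container 6: place 17 m³, 3 m³ left
container 7: place 6 m³, 14 m³ left
container 1: place 1 m³, 3 m³ left
container 7: place 6 m³, 8 m³ left
container 8: place 14 m³, 6 m³ left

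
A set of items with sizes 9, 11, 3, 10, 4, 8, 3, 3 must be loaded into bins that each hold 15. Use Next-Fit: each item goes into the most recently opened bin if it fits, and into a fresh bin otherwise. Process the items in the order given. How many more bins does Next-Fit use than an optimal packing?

0

Next-Fit: [9] [11,3] [10,4] [8,3,3] → 4 bins.
Total size 51; any packing needs at least ⌈51/15⌉ = 4 bins.
So 4 is already optimal.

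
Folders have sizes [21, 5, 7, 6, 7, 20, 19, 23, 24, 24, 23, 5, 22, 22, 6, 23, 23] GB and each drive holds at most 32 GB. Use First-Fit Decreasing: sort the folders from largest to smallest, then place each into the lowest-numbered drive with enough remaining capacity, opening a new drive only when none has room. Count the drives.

11

Sorted descending: 24, 24, 23, 23, 23, 23, 22, 22, 21, 20, 19, 7, 7, 6, 6, 5, 5.
Put 24 GB in drive 1; 8 GB remain.
Put 24 GB in drive 2; 8 GB remain.
Put 23 GB in drive 3; 9 GB remain.
Put 23 GB in drive 4; 9 GB remain.
Put 23 GB in drive 5; 9 GB remain.
Put 23 GB in drive 6; 9 GB remain.
Put 22 GB in drive 7; 10 GB remain.
Put 22 GB in drive 8; 10 GB remain.
Put 21 GB in drive 9; 11 GB remain.
Put 20 GB in drive 10; 12 GB remain.
Put 19 GB in drive 11; 13 GB remain.
Put 7 GB in drive 1; 1 GB remain.
Put 7 GB in drive 2; 1 GB remain.
Put 6 GB in drive 3; 3 GB remain.
Put 6 GB in drive 4; 3 GB remain.
Put 5 GB in drive 5; 4 GB remain.
Put 5 GB in drive 6; 4 GB remain.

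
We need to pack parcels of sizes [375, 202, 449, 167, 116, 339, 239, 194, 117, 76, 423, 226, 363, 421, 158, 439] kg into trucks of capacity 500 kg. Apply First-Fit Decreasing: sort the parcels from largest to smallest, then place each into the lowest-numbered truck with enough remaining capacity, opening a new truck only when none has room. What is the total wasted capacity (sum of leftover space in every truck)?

696

Sorted descending: 449, 439, 423, 421, 375, 363, 339, 239, 226, 202, 194, 167, 158, 117, 116, 76.
Put 449 kg in truck 1; 51 kg remain.
Put 439 kg in truck 2; 61 kg remain.
Put 423 kg in truck 3; 77 kg remain.
Put 421 kg in truck 4; 79 kg remain.
Put 375 kg in truck 5; 125 kg remain.
Put 363 kg in truck 6; 137 kg remain.
Put 339 kg in truck 7; 161 kg remain.
Put 239 kg in truck 8; 261 kg remain.
Put 226 kg in truck 8; 35 kg remain.
Put 202 kg in truck 9; 298 kg remain.
Put 194 kg in truck 9; 104 kg remain.
Put 167 kg in truck 10; 333 kg remain.
Put 158 kg in truck 7; 3 kg remain.
Put 117 kg in truck 5; 8 kg remain.
Put 116 kg in truck 6; 21 kg remain.
Put 76 kg in truck 3; 1 kg remain.
10 trucks × 500 kg = 5000 kg; used 4304 kg; unused 696 kg.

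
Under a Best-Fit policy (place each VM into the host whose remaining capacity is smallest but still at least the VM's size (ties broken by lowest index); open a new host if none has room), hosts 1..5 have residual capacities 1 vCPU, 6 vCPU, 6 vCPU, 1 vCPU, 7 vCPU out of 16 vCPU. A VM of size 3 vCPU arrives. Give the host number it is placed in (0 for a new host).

2

Hosts with room: host 2 (6 vCPU), host 3 (6 vCPU), host 5 (7 vCPU).
Tightest fit is host 2 with 6 vCPU free.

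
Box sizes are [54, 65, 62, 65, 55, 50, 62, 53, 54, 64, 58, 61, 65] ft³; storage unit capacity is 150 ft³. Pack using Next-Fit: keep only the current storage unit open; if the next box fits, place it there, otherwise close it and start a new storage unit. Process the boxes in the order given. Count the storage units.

7 storage units

Put 54 ft³ in storage unit 1; 96 ft³ remain.
Put 65 ft³ in storage unit 1; 31 ft³ remain.
Put 62 ft³ in storage unit 2; 88 ft³ remain.
Put 65 ft³ in storage unit 2; 23 ft³ remain.
Put 55 ft³ in storage unit 3; 95 ft³ remain.
Put 50 ft³ in storage unit 3; 45 ft³ remain.
Put 62 ft³ in storage unit 4; 88 ft³ remain.
Put 53 ft³ in storage unit 4; 35 ft³ remain.
Put 54 ft³ in storage unit 5; 96 ft³ remain.
Put 64 ft³ in storage unit 5; 32 ft³ remain.
Put 58 ft³ in storage unit 6; 92 ft³ remain.
Put 61 ft³ in storage unit 6; 31 ft³ remain.
Put 65 ft³ in storage unit 7; 85 ft³ remain.
Final storage units: [54,65] [62,65] [55,50] [62,53] [54,64] [58,61] [65].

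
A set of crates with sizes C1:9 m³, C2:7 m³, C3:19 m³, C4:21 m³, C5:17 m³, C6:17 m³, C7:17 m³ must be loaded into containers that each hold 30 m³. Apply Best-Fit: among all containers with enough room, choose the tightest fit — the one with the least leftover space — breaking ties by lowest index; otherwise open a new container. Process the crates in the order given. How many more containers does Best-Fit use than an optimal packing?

1

Best-Fit: [9,7] [19] [21] [17] [17] [17] → 6 containers.
5 crates exceed 15 m³ (half the capacity), and no two of those can share a container, so at least 5 containers are needed.
An optimal packing achieves that bound: [21,9] [19,7] [17] [17] [17] → 5 containers.
Excess: 6 − 5 = 1.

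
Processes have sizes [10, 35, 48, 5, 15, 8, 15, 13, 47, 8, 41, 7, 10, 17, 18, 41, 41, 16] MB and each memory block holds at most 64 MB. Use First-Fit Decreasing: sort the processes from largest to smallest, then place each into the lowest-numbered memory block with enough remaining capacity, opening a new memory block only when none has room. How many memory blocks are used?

Sorted descending: 48, 47, 41, 41, 41, 35, 18, 17, 16, 15, 15, 13, 10, 10, 8, 8, 7, 5.
Put 48 MB in memory block 1; 16 MB remain.
Put 47 MB in memory block 2; 17 MB remain.
Put 41 MB in memory block 3; 23 MB remain.
Put 41 MB in memory block 4; 23 MB remain.
Put 41 MB in memory block 5; 23 MB remain.
Put 35 MB in memory block 6; 29 MB remain.
Put 18 MB in memory block 3; 5 MB remain.
Put 17 MB in memory block 2; 0 MB remain.
Put 16 MB in memory block 1; 0 MB remain.
Put 15 MB in memory block 4; 8 MB remain.
Put 15 MB in memory block 5; 8 MB remain.
Put 13 MB in memory block 6; 16 MB remain.
Put 10 MB in memory block 6; 6 MB remain.
Put 10 MB in memory block 7; 54 MB remain.
Put 8 MB in memory block 4; 0 MB remain.
Put 8 MB in memory block 5; 0 MB remain.
Put 7 MB in memory block 7; 47 MB remain.
Put 5 MB in memory block 3; 0 MB remain.
Final memory blocks: [48,16] [47,17] [41,18,5] [41,15,8] [41,15,8] [35,13,10] [10,7].

7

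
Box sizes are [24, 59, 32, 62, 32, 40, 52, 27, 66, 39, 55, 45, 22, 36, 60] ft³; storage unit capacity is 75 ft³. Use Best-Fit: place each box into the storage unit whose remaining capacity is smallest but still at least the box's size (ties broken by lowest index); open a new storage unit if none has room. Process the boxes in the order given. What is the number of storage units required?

11

24 ft³ → storage unit 1 (remaining 51 ft³)
59 ft³ → storage unit 2 (remaining 16 ft³)
32 ft³ → storage unit 1 (remaining 19 ft³)
62 ft³ → storage unit 3 (remaining 13 ft³)
32 ft³ → storage unit 4 (remaining 43 ft³)
40 ft³ → storage unit 4 (remaining 3 ft³)
52 ft³ → storage unit 5 (remaining 23 ft³)
27 ft³ → storage unit 6 (remaining 48 ft³)
66 ft³ → storage unit 7 (remaining 9 ft³)
39 ft³ → storage unit 6 (remaining 9 ft³)
55 ft³ → storage unit 8 (remaining 20 ft³)
45 ft³ → storage unit 9 (remaining 30 ft³)
22 ft³ → storage unit 5 (remaining 1 ft³)
36 ft³ → storage unit 10 (remaining 39 ft³)
60 ft³ → storage unit 11 (remaining 15 ft³)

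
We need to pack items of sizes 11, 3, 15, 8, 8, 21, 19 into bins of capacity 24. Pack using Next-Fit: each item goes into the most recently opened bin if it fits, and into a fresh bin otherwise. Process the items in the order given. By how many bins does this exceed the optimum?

1

Next-Fit: [11,3] [15,8] [8] [21] [19] → 5 bins.
Total size 85; any packing needs at least ⌈85/24⌉ = 4 bins.
An optimal packing achieves that bound: [21,3] [19] [15,8] [11,8] → 4 bins.
Excess: 5 − 4 = 1.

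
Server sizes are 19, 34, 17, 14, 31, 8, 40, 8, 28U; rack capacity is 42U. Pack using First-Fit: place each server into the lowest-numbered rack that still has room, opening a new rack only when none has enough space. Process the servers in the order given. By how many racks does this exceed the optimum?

First-Fit: [19,17] [34,8] [14,8] [31] [40] [28] → 6 racks.
Total size 199U; any packing needs at least ⌈199/42⌉ = 5 racks.
An optimal packing achieves that bound: [40] [34,8] [31,8] [28,14] [19,17] → 5 racks.
Excess: 6 − 5 = 1.

1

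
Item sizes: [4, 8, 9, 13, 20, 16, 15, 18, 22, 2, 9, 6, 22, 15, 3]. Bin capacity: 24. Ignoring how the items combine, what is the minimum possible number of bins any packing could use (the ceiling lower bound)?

8

Total size = 4 + 8 + 9 + 13 + 20 + 16 + 15 + 18 + 22 + 2 + 9 + 6 + 22 + 15 + 3 = 182.
⌈182 / 24⌉ = 8.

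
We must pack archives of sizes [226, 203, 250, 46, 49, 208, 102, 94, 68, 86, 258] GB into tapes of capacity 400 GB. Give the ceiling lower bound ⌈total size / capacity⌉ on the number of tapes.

4 tapes

Total size = 226 + 203 + 250 + 46 + 49 + 208 + 102 + 94 + 68 + 86 + 258 = 1590 GB.
⌈1590 / 400⌉ = 4.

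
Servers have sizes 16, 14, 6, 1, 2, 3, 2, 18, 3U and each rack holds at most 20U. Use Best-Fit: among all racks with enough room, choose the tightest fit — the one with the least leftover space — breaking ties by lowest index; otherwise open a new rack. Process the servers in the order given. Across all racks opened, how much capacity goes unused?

Put 16U in rack 1; 4U remain.
Put 14U in rack 2; 6U remain.
Put 6U in rack 2; 0U remain.
Put 1U in rack 1; 3U remain.
Put 2U in rack 1; 1U remain.
Put 3U in rack 3; 17U remain.
Put 2U in rack 3; 15U remain.
Put 18U in rack 4; 2U remain.
Put 3U in rack 3; 12U remain.
4 racks × 20U = 80U; used 65U; unused 15U.

15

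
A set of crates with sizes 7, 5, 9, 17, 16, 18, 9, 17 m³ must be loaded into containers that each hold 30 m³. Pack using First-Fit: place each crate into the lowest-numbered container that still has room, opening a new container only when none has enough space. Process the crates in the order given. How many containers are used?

5 containers

container 1: place 7 m³, 23 m³ left
container 1: place 5 m³, 18 m³ left
container 1: place 9 m³, 9 m³ left
container 2: place 17 m³, 13 m³ left
container 3: place 16 m³, 14 m³ left
container 4: place 18 m³, 12 m³ left
container 1: place 9 m³, 0 m³ left
container 5: place 17 m³, 13 m³ left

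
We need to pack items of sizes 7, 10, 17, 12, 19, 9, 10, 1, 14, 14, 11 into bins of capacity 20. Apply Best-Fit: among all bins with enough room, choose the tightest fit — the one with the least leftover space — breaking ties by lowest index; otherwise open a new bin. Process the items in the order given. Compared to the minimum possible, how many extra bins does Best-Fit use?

Best-Fit: [7,10] [17] [12] [19,1] [9,10] [14] [14] [11] → 8 bins.
Total size 124; any packing needs at least ⌈124/20⌉ = 7 bins.
An optimal packing achieves that bound: [19,1] [17] [14] [14] [12,7] [11,9] [10,10] → 7 bins.
Excess: 8 − 7 = 1.

1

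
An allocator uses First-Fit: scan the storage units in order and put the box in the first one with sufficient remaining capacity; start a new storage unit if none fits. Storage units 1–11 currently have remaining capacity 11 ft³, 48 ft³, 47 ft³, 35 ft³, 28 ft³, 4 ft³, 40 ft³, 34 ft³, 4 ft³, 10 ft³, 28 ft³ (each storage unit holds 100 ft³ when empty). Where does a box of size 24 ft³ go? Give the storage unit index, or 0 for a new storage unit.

2

Storage units with room: storage unit 2 (48 ft³), storage unit 3 (47 ft³), storage unit 4 (35 ft³), storage unit 5 (28 ft³), storage unit 7 (40 ft³), storage unit 8 (34 ft³), storage unit 11 (28 ft³).
The first with room is storage unit 2.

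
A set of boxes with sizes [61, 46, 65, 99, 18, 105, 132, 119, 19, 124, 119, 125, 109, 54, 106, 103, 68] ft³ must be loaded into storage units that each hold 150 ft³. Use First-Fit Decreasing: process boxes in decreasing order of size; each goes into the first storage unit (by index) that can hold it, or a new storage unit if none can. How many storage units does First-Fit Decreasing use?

12

Sorted descending: 132, 125, 124, 119, 119, 109, 106, 105, 103, 99, 68, 65, 61, 54, 46, 19, 18.
storage unit 1: place 132 ft³, 18 ft³ left
storage unit 2: place 125 ft³, 25 ft³ left
storage unit 3: place 124 ft³, 26 ft³ left
storage unit 4: place 119 ft³, 31 ft³ left
storage unit 5: place 119 ft³, 31 ft³ left
storage unit 6: place 109 ft³, 41 ft³ left
storage unit 7: place 106 ft³, 44 ft³ left
storage unit 8: place 105 ft³, 45 ft³ left
storage unit 9: place 103 ft³, 47 ft³ left
storage unit 10: place 99 ft³, 51 ft³ left
storage unit 11: place 68 ft³, 82 ft³ left
storage unit 11: place 65 ft³, 17 ft³ left
storage unit 12: place 61 ft³, 89 ft³ left
storage unit 12: place 54 ft³, 35 ft³ left
storage unit 9: place 46 ft³, 1 ft³ left
storage unit 2: place 19 ft³, 6 ft³ left
storage unit 1: place 18 ft³, 0 ft³ left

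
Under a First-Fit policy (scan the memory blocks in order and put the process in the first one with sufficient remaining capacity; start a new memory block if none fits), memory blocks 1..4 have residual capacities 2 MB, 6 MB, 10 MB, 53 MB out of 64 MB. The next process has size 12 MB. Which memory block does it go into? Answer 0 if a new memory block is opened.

Memory blocks with room: memory block 4 (53 MB).
The first with room is memory block 4.

4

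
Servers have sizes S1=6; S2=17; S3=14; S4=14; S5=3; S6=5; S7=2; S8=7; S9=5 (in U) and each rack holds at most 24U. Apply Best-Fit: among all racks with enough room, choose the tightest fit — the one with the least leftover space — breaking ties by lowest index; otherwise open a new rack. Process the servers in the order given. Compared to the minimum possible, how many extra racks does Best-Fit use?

0

Best-Fit: [6,17] [14,3,5,2] [14,7] [5] → 4 racks.
Total size 73U; any packing needs at least ⌈73/24⌉ = 4 racks.
So 4 is already optimal.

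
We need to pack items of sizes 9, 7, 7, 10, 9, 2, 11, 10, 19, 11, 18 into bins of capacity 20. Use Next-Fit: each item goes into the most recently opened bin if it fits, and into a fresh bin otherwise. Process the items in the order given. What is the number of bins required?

9 → bin 1 (remaining 11)
7 → bin 1 (remaining 4)
7 → bin 2 (remaining 13)
10 → bin 2 (remaining 3)
9 → bin 3 (remaining 11)
2 → bin 3 (remaining 9)
11 → bin 4 (remaining 9)
10 → bin 5 (remaining 10)
19 → bin 6 (remaining 1)
11 → bin 7 (remaining 9)
18 → bin 8 (remaining 2)

8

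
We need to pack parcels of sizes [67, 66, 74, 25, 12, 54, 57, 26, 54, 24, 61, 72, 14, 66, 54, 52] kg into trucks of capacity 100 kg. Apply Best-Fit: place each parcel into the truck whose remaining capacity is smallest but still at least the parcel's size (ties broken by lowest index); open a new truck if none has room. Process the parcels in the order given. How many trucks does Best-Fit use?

Put 67 kg in truck 1; 33 kg remain.
Put 66 kg in truck 2; 34 kg remain.
Put 74 kg in truck 3; 26 kg remain.
Put 25 kg in truck 3; 1 kg remain.
Put 12 kg in truck 1; 21 kg remain.
Put 54 kg in truck 4; 46 kg remain.
Put 57 kg in truck 5; 43 kg remain.
Put 26 kg in truck 2; 8 kg remain.
Put 54 kg in truck 6; 46 kg remain.
Put 24 kg in truck 5; 19 kg remain.
Put 61 kg in truck 7; 39 kg remain.
Put 72 kg in truck 8; 28 kg remain.
Put 14 kg in truck 5; 5 kg remain.
Put 66 kg in truck 9; 34 kg remain.
Put 54 kg in truck 10; 46 kg remain.
Put 52 kg in truck 11; 48 kg remain.
Final trucks: [67,12] [66,26] [74,25] [54] [57,24,14] [54] [61] [72] [66] [54] [52].

11 trucks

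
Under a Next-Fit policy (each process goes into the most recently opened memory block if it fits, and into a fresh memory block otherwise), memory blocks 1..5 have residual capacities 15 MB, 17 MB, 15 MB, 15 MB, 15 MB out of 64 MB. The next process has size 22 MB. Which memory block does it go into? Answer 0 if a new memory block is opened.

Next-Fit only looks at memory block 5, which has 15 MB free.
22 MB does not fit, so a new memory block is opened.

0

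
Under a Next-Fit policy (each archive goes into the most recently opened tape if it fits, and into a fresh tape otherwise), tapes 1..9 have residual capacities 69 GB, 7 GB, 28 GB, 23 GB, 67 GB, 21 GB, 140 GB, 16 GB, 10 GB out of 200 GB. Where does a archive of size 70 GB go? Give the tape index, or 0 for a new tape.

0

Next-Fit only looks at tape 9, which has 10 GB free.
70 GB does not fit, so a new tape is opened.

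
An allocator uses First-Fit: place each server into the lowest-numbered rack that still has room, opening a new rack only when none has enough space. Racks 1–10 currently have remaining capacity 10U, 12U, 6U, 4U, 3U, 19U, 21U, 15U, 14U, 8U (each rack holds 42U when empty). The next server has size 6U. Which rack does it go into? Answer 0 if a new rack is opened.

1

Racks with room: rack 1 (10U), rack 2 (12U), rack 3 (6U), rack 6 (19U), rack 7 (21U), rack 8 (15U), rack 9 (14U), rack 10 (8U).
The first with room is rack 1.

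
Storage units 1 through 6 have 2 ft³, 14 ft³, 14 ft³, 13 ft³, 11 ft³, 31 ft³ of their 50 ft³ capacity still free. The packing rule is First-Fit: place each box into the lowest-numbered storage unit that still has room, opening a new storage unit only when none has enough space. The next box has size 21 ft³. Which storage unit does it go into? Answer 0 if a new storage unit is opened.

6

Storage units with room: storage unit 6 (31 ft³).
The first with room is storage unit 6.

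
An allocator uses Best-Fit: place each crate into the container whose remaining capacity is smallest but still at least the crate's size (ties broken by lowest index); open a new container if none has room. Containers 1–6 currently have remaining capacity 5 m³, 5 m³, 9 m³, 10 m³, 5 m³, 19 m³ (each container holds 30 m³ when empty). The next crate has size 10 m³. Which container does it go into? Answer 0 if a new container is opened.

Containers with room: container 4 (10 m³), container 6 (19 m³).
Tightest fit is container 4 with 10 m³ free.

4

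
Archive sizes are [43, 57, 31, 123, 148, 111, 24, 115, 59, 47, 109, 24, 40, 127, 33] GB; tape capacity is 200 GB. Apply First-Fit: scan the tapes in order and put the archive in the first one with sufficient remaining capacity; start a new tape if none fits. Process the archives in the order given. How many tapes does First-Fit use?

7 tapes

Put 43 GB in tape 1; 157 GB remain.
Put 57 GB in tape 1; 100 GB remain.
Put 31 GB in tape 1; 69 GB remain.
Put 123 GB in tape 2; 77 GB remain.
Put 148 GB in tape 3; 52 GB remain.
Put 111 GB in tape 4; 89 GB remain.
Put 24 GB in tape 1; 45 GB remain.
Put 115 GB in tape 5; 85 GB remain.
Put 59 GB in tape 2; 18 GB remain.
Put 47 GB in tape 3; 5 GB remain.
Put 109 GB in tape 6; 91 GB remain.
Put 24 GB in tape 1; 21 GB remain.
Put 40 GB in tape 4; 49 GB remain.
Put 127 GB in tape 7; 73 GB remain.
Put 33 GB in tape 4; 16 GB remain.
Final tapes: [43,57,31,24,24] [123,59] [148,47] [111,40,33] [115] [109] [127].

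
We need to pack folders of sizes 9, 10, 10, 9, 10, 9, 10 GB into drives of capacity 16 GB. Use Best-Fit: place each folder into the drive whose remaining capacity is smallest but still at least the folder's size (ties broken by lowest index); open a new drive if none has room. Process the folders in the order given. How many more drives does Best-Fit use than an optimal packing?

0

Best-Fit: [9] [10] [10] [9] [10] [9] [10] → 7 drives.
7 folders exceed 8 GB (half the capacity), and no two of those can share a drive, so at least 7 drives are needed.
So 7 is already optimal.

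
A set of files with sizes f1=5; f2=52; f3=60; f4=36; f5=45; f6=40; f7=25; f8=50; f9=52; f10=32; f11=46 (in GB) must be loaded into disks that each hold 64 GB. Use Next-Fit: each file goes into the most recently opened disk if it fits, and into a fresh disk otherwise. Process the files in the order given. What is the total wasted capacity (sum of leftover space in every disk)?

197

f1 (5 GB) → disk 1 (remaining 59 GB)
f2 (52 GB) → disk 1 (remaining 7 GB)
f3 (60 GB) → disk 2 (remaining 4 GB)
f4 (36 GB) → disk 3 (remaining 28 GB)
f5 (45 GB) → disk 4 (remaining 19 GB)
f6 (40 GB) → disk 5 (remaining 24 GB)
f7 (25 GB) → disk 6 (remaining 39 GB)
f8 (50 GB) → disk 7 (remaining 14 GB)
f9 (52 GB) → disk 8 (remaining 12 GB)
f10 (32 GB) → disk 9 (remaining 32 GB)
f11 (46 GB) → disk 10 (remaining 18 GB)
10 disks × 64 GB = 640 GB; used 443 GB; unused 197 GB.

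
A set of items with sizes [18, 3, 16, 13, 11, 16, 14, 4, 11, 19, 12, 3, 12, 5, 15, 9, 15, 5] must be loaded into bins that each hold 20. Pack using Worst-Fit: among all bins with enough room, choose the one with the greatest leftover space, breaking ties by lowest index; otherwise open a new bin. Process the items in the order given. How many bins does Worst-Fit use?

18 → bin 1 (remaining 2)
3 → bin 2 (remaining 17)
16 → bin 2 (remaining 1)
13 → bin 3 (remaining 7)
11 → bin 4 (remaining 9)
16 → bin 5 (remaining 4)
14 → bin 6 (remaining 6)
4 → bin 4 (remaining 5)
11 → bin 7 (remaining 9)
19 → bin 8 (remaining 1)
12 → bin 9 (remaining 8)
3 → bin 7 (remaining 6)
12 → bin 10 (remaining 8)
5 → bin 9 (remaining 3)
15 → bin 11 (remaining 5)
9 → bin 12 (remaining 11)
15 → bin 13 (remaining 5)
5 → bin 12 (remaining 6)
Final bins: [18] [3,16] [13] [11,4] [16] [14] [11,3] [19] [12,5] [12] [15] [9,5] [15].

13 bins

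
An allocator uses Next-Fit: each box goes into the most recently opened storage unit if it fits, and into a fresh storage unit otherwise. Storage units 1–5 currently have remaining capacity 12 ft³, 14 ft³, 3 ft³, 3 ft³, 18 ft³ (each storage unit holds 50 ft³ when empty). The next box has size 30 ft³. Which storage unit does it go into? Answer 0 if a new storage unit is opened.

Next-Fit only looks at storage unit 5, which has 18 ft³ free.
30 ft³ does not fit, so a new storage unit is opened.

0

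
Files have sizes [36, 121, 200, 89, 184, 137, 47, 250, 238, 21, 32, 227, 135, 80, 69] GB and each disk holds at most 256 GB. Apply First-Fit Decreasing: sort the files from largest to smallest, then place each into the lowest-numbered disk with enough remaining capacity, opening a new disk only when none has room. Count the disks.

8 disks

Sorted descending: 250, 238, 227, 200, 184, 137, 135, 121, 89, 80, 69, 47, 36, 32, 21.
disk 1: place 250 GB, 6 GB left
disk 2: place 238 GB, 18 GB left
disk 3: place 227 GB, 29 GB left
disk 4: place 200 GB, 56 GB left
disk 5: place 184 GB, 72 GB left
disk 6: place 137 GB, 119 GB left
disk 7: place 135 GB, 121 GB left
disk 7: place 121 GB, 0 GB left
disk 6: place 89 GB, 30 GB left
disk 8: place 80 GB, 176 GB left
disk 5: place 69 GB, 3 GB left
disk 4: place 47 GB, 9 GB left
disk 8: place 36 GB, 140 GB left
disk 8: place 32 GB, 108 GB left
disk 3: place 21 GB, 8 GB left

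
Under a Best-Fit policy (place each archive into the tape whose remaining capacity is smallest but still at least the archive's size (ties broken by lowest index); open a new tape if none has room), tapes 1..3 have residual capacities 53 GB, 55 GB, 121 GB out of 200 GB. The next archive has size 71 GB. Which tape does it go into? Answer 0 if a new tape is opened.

Tapes with room: tape 3 (121 GB).
Tightest fit is tape 3 with 121 GB free.

3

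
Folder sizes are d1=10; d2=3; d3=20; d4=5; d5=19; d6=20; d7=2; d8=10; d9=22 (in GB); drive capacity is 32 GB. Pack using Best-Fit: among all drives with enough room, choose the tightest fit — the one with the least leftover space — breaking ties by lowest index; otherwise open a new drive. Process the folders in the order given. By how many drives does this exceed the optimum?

Best-Fit: [10,3,19] [20,5,2] [20,10] [22] → 4 drives.
Total size 111 GB; any packing needs at least ⌈111/32⌉ = 4 drives.
So 4 is already optimal.

0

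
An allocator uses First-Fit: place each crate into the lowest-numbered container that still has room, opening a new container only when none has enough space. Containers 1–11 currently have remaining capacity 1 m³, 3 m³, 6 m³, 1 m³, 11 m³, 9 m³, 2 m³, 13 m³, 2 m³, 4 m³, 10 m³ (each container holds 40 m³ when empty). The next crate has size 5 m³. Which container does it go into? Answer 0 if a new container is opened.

Containers with room: container 3 (6 m³), container 5 (11 m³), container 6 (9 m³), container 8 (13 m³), container 11 (10 m³).
The first with room is container 3.

3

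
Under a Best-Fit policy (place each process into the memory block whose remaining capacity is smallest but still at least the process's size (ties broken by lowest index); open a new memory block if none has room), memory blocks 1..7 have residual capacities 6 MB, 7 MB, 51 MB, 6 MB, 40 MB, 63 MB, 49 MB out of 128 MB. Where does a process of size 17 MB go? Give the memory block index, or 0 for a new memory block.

5

Memory blocks with room: memory block 3 (51 MB), memory block 5 (40 MB), memory block 6 (63 MB), memory block 7 (49 MB).
Tightest fit is memory block 5 with 40 MB free.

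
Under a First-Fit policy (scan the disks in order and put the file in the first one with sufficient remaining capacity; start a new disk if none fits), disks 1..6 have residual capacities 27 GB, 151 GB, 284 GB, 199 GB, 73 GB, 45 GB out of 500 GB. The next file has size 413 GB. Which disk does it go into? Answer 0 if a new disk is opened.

No disk has ≥ 413 GB free, so a new disk is opened.

0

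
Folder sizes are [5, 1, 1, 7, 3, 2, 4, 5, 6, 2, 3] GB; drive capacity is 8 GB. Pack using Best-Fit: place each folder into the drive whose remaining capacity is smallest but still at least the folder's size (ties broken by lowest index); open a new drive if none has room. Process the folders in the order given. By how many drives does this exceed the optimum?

Best-Fit: [5,1,1] [7] [3,2,3] [4] [5] [6,2] → 6 drives.
Total size 39 GB; any packing needs at least ⌈39/8⌉ = 5 drives.
An optimal packing achieves that bound: [7,1] [6,2] [5,3] [5,3] [4,2,1] → 5 drives.
Excess: 6 − 5 = 1.

1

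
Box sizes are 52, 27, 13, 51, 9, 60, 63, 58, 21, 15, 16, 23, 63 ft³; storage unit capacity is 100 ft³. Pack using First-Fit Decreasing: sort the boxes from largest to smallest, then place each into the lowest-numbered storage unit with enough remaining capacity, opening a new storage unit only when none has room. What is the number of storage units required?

Sorted descending: 63, 63, 60, 58, 52, 51, 27, 23, 21, 16, 15, 13, 9.
Put 63 ft³ in storage unit 1; 37 ft³ remain.
Put 63 ft³ in storage unit 2; 37 ft³ remain.
Put 60 ft³ in storage unit 3; 40 ft³ remain.
Put 58 ft³ in storage unit 4; 42 ft³ remain.
Put 52 ft³ in storage unit 5; 48 ft³ remain.
Put 51 ft³ in storage unit 6; 49 ft³ remain.
Put 27 ft³ in storage unit 1; 10 ft³ remain.
Put 23 ft³ in storage unit 2; 14 ft³ remain.
Put 21 ft³ in storage unit 3; 19 ft³ remain.
Put 16 ft³ in storage unit 3; 3 ft³ remain.
Put 15 ft³ in storage unit 4; 27 ft³ remain.
Put 13 ft³ in storage unit 2; 1 ft³ remain.
Put 9 ft³ in storage unit 1; 1 ft³ remain.

6 storage units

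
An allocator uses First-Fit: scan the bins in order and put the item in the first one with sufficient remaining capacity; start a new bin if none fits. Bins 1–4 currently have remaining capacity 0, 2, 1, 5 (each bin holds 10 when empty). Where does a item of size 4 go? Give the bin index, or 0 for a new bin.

Bins with room: bin 4 (5).
The first with room is bin 4.

4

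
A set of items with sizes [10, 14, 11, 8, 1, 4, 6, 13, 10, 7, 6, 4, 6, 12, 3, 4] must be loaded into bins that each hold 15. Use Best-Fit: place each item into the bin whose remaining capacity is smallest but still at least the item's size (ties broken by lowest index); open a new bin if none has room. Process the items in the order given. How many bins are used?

9

Put 10 in bin 1; 5 remain.
Put 14 in bin 2; 1 remain.
Put 11 in bin 3; 4 remain.
Put 8 in bin 4; 7 remain.
Put 1 in bin 2; 0 remain.
Put 4 in bin 3; 0 remain.
Put 6 in bin 4; 1 remain.
Put 13 in bin 5; 2 remain.
Put 10 in bin 6; 5 remain.
Put 7 in bin 7; 8 remain.
Put 6 in bin 7; 2 remain.
Put 4 in bin 1; 1 remain.
Put 6 in bin 8; 9 remain.
Put 12 in bin 9; 3 remain.
Put 3 in bin 9; 0 remain.
Put 4 in bin 6; 1 remain.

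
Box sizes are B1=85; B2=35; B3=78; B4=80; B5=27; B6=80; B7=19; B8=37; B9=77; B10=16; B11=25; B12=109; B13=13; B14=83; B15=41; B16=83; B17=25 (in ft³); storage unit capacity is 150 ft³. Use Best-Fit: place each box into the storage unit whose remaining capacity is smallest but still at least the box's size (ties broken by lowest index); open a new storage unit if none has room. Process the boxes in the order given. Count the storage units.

B1 (85 ft³) → storage unit 1 (remaining 65 ft³)
B2 (35 ft³) → storage unit 1 (remaining 30 ft³)
B3 (78 ft³) → storage unit 2 (remaining 72 ft³)
B4 (80 ft³) → storage unit 3 (remaining 70 ft³)
B5 (27 ft³) → storage unit 1 (remaining 3 ft³)
B6 (80 ft³) → storage unit 4 (remaining 70 ft³)
B7 (19 ft³) → storage unit 3 (remaining 51 ft³)
B8 (37 ft³) → storage unit 3 (remaining 14 ft³)
B9 (77 ft³) → storage unit 5 (remaining 73 ft³)
B10 (16 ft³) → storage unit 4 (remaining 54 ft³)
B11 (25 ft³) → storage unit 4 (remaining 29 ft³)
B12 (109 ft³) → storage unit 6 (remaining 41 ft³)
B13 (13 ft³) → storage unit 3 (remaining 1 ft³)
B14 (83 ft³) → storage unit 7 (remaining 67 ft³)
B15 (41 ft³) → storage unit 6 (remaining 0 ft³)
B16 (83 ft³) → storage unit 8 (remaining 67 ft³)
B17 (25 ft³) → storage unit 4 (remaining 4 ft³)

8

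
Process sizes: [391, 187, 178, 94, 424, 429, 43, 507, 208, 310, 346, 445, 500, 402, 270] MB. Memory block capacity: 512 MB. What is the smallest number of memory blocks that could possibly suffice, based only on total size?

10 memory blocks

Total size = 391 + 187 + 178 + 94 + 424 + 429 + 43 + 507 + 208 + 310 + 346 + 445 + 500 + 402 + 270 = 4734 MB.
⌈4734 / 512⌉ = 10.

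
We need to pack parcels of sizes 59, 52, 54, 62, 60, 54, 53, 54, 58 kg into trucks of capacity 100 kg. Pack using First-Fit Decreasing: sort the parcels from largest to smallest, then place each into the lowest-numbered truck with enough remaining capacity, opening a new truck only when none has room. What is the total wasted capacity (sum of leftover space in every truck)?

Sorted descending: 62, 60, 59, 58, 54, 54, 54, 53, 52.
62 kg → truck 1 (remaining 38 kg)
60 kg → truck 2 (remaining 40 kg)
59 kg → truck 3 (remaining 41 kg)
58 kg → truck 4 (remaining 42 kg)
54 kg → truck 5 (remaining 46 kg)
54 kg → truck 6 (remaining 46 kg)
54 kg → truck 7 (remaining 46 kg)
53 kg → truck 8 (remaining 47 kg)
52 kg → truck 9 (remaining 48 kg)
9 trucks × 100 kg = 900 kg; used 506 kg; unused 394 kg.

394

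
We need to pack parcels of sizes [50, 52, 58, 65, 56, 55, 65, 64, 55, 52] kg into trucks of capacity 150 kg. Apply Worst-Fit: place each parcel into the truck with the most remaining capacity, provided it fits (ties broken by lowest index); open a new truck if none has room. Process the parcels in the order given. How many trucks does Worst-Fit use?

Put 50 kg in truck 1; 100 kg remain.
Put 52 kg in truck 1; 48 kg remain.
Put 58 kg in truck 2; 92 kg remain.
Put 65 kg in truck 2; 27 kg remain.
Put 56 kg in truck 3; 94 kg remain.
Put 55 kg in truck 3; 39 kg remain.
Put 65 kg in truck 4; 85 kg remain.
Put 64 kg in truck 4; 21 kg remain.
Put 55 kg in truck 5; 95 kg remain.
Put 52 kg in truck 5; 43 kg remain.

5 trucks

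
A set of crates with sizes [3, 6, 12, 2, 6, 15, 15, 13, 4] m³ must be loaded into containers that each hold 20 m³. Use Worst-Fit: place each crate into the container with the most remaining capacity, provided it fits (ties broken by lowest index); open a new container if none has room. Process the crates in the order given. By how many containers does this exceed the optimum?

Worst-Fit: [3,6,2,6] [12,4] [15] [15] [13] → 5 containers.
Total size 76 m³; any packing needs at least ⌈76/20⌉ = 4 containers.
An optimal packing achieves that bound: [15,4] [15,3,2] [13,6] [12,6] → 4 containers.
Excess: 5 − 4 = 1.

1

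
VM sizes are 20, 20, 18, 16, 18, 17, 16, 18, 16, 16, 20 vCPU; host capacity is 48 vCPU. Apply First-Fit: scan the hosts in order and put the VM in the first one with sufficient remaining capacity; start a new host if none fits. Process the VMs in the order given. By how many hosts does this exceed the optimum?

1

First-Fit: [20,20] [18,16] [18,17] [16,18] [16,16] [20] → 6 hosts.
Total size 195 vCPU; any packing needs at least ⌈195/48⌉ = 5 hosts.
An optimal packing achieves that bound: [20,20] [20,18] [18,18] [17,16] [16,16,16] → 5 hosts.
Excess: 6 − 5 = 1.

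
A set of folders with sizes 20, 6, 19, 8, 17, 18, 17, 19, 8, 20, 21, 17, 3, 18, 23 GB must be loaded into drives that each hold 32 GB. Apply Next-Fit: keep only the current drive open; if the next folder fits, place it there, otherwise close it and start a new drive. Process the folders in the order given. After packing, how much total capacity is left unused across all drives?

drive 1: place 20 GB, 12 GB left
drive 1: place 6 GB, 6 GB left
drive 2: place 19 GB, 13 GB left
drive 2: place 8 GB, 5 GB left
drive 3: place 17 GB, 15 GB left
drive 4: place 18 GB, 14 GB left
drive 5: place 17 GB, 15 GB left
drive 6: place 19 GB, 13 GB left
drive 6: place 8 GB, 5 GB left
drive 7: place 20 GB, 12 GB left
drive 8: place 21 GB, 11 GB left
drive 9: place 17 GB, 15 GB left
drive 9: place 3 GB, 12 GB left
drive 10: place 18 GB, 14 GB left
drive 11: place 23 GB, 9 GB left
11 drives × 32 GB = 352 GB; used 234 GB; unused 118 GB.

118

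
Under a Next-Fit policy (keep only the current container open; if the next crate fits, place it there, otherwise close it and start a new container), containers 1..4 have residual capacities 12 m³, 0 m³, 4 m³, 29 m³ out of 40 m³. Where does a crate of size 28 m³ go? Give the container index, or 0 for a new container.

4

Next-Fit only looks at container 4, which has 29 m³ free.
28 m³ fits there.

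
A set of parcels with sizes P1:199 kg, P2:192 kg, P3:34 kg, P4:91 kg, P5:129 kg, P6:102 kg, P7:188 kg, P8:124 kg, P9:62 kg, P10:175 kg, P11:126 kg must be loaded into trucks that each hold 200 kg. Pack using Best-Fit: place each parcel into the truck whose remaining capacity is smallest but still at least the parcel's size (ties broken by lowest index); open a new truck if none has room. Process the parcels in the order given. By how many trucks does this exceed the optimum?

1

Best-Fit: [199] [192] [34,91] [129,62] [102] [188] [124] [175] [126] → 9 trucks.
Total size 1422 kg; any packing needs at least ⌈1422/200⌉ = 8 trucks.
An optimal packing achieves that bound: [199] [192] [188] [175] [129,62] [126,34] [124] [102,91] → 8 trucks.
Excess: 9 − 8 = 1.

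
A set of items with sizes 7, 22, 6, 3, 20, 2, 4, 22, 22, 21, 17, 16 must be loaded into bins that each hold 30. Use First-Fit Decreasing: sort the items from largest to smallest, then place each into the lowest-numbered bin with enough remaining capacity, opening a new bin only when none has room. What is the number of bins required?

Sorted descending: 22, 22, 22, 21, 20, 17, 16, 7, 6, 4, 3, 2.
22 → bin 1 (remaining 8)
22 → bin 2 (remaining 8)
22 → bin 3 (remaining 8)
21 → bin 4 (remaining 9)
20 → bin 5 (remaining 10)
17 → bin 6 (remaining 13)
16 → bin 7 (remaining 14)
7 → bin 1 (remaining 1)
6 → bin 2 (remaining 2)
4 → bin 3 (remaining 4)
3 → bin 3 (remaining 1)
2 → bin 2 (remaining 0)

7 bins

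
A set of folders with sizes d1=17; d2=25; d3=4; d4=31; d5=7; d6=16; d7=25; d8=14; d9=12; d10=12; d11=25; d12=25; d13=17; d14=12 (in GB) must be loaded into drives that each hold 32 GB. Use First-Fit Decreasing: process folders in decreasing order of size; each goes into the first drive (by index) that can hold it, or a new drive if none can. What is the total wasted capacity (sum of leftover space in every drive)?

Sorted descending: 31, 25, 25, 25, 25, 17, 17, 16, 14, 12, 12, 12, 7, 4.
Put 31 GB in drive 1; 1 GB remain.
Put 25 GB in drive 2; 7 GB remain.
Put 25 GB in drive 3; 7 GB remain.
Put 25 GB in drive 4; 7 GB remain.
Put 25 GB in drive 5; 7 GB remain.
Put 17 GB in drive 6; 15 GB remain.
Put 17 GB in drive 7; 15 GB remain.
Put 16 GB in drive 8; 16 GB remain.
Put 14 GB in drive 6; 1 GB remain.
Put 12 GB in drive 7; 3 GB remain.
Put 12 GB in drive 8; 4 GB remain.
Put 12 GB in drive 9; 20 GB remain.
Put 7 GB in drive 2; 0 GB remain.
Put 4 GB in drive 3; 3 GB remain.
9 drives × 32 GB = 288 GB; used 242 GB; unused 46 GB.

46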